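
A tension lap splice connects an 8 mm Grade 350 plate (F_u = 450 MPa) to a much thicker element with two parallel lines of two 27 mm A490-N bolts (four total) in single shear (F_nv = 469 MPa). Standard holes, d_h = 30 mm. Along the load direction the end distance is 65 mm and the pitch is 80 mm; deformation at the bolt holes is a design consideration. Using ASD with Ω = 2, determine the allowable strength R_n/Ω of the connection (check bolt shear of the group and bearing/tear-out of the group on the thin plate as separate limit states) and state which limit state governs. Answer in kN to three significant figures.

432 kN (bearing governs)

Bolt shear: A_b = π·27²/4 = 572.6 mm²; R_n = 469 × 572.6 × 4 × 1 / 1000 = 1074 kN → 1074 / 2 = 537 kN.
Bearing (1.2 l_c t F_u ≤ 2.4 d t F_u): upper limit = 2.4·27·8·450 / 1000 = 233.3 kN.
  Edge l_c = 65 − 30/2 = 50 → r_n = 216 kN; interior l_c = 80 − 30 = 50 → r_n = 216 kN.
  R_n,bearing = 2·216 + 2·216 = 864 kN → 864 / 2 = 432 kN.
Bearing governs: 432 kN.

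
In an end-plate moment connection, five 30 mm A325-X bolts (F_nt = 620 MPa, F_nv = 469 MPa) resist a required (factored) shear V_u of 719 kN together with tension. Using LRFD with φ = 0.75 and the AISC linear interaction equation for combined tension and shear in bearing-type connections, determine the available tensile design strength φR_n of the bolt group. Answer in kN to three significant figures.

1190 kN

A_b = π·30²/4 = 706.9 mm²; f_rv = 719 × 1000 / (5 × 706.9) = 203.4 MPa.
F'_nt = 1.3 F_nt − (F_nt / φF_nv) f_rv = 1.3·620 − (620/(0.75·469))·203.4 = 447.4 MPa, capped at F_nt → F'_nt = 447.4 MPa.
R_n = F'_nt · A_b · n = 447.4 × 706.9 × 5 / 1000 = 1581 kN.
Design strength φR_n = 0.75 × 1581 = 1190 kN.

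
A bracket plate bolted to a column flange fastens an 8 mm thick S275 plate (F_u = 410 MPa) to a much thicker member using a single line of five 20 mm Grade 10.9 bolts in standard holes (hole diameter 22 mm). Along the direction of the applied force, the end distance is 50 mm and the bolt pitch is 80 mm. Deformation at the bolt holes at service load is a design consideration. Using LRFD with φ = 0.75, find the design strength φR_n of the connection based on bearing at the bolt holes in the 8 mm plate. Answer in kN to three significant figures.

587 kN

Per bolt r_n = 1.2 l_c t F_u ≤ 2.4 d t F_u; upper limit = 2.4 × 20 × 8 × 410 / 1000 = 157.4 kN.
Edge bolt: l_c = 50 − 22/2 = 39 mm → 1.2 × 39 × 8 × 410 / 1000 = 153.5 → r_n = 153.5 kN.
Interior bolts: l_c = 80 − 22 = 58 mm → 1.2 × 58 × 8 × 410 / 1000 = 228.3 → r_n = 157.4 kN.
R_n = 1 × 153.5 + 4 × 157.4 = 783.3 kN.
Design strength φR_n = 0.75 × 783.3 = 587 kN.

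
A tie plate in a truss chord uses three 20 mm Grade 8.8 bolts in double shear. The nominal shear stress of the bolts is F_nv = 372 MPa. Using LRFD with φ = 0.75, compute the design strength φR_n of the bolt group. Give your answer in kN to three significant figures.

A_b = π × 20² / 4 = 314.2 mm².
R_n = F_nv · A_b · n · n_s = 372 × 314.2 × 3 × 2 / 1000 = 701.2 kN.
Design strength φR_n = 0.75 × 701.2 = 526 kN.

526 kN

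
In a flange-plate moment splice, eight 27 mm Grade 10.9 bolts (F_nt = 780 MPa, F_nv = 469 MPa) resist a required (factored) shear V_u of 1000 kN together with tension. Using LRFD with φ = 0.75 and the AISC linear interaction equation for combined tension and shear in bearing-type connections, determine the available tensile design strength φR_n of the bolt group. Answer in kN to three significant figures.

A_b = π·27²/4 = 572.6 mm²; f_rv = 1000 × 1000 / (8 × 572.6) = 218.3 MPa.
F'_nt = 1.3 F_nt − (F_nt / φF_nv) f_rv = 1.3·780 − (780/(0.75·469))·218.3 = 529.9 MPa, capped at F_nt → F'_nt = 529.9 MPa.
R_n = F'_nt · A_b · n = 529.9 × 572.6 × 8 / 1000 = 2427 kN.
Design strength φR_n = 0.75 × 2427 = 1820 kN.

1820 kN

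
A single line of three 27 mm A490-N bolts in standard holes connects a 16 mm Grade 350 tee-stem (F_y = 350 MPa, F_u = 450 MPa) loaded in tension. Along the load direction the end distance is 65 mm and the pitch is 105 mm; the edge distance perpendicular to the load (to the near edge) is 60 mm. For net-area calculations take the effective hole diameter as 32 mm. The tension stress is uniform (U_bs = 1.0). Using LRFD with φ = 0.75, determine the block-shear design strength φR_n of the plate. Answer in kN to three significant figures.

Shear plane L_v = 65 + 2·105 = 275 mm; A_gv = 275 × 16 = 4400 mm².
A_nv = (275 − 2.5·32) × 16 = 3120 mm².
A_nt = (60 − 0.5·32) × 16 = 704 mm².
0.6 F_u A_nv = 842.4 kN; 0.6 F_y A_gv = 924 kN → shear rupture governs the shear term.
R_n = 842.4 + 1.0 × 450 × 704 / 1000 = 1159 kN.
Design strength φR_n = 0.75 × 1159 = 869 kN.

869 kN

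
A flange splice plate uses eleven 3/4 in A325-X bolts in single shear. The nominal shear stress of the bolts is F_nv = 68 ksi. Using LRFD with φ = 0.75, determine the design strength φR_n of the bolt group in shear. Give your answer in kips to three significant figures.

A_b = π × 0.75² / 4 = 0.4418 in².
R_n = F_nv · A_b · n · n_s = 68 × 0.4418 × 11 × 1 = 330.5 kips.
Design strength φR_n = 0.75 × 330.5 = 248 kips.

248 kips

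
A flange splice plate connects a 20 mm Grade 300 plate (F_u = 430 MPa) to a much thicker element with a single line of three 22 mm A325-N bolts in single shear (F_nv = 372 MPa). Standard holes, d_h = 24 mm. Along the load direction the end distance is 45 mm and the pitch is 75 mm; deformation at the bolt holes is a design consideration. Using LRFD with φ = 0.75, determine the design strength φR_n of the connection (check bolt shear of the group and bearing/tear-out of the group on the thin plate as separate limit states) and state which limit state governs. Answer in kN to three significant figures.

318 kN (bolt shear governs)

Bolt shear: A_b = π·22²/4 = 380.1 mm²; R_n = 372 × 380.1 × 3 × 1 / 1000 = 424.2 kN → 0.75 × 424.2 = 318 kN.
Bearing (1.2 l_c t F_u ≤ 2.4 d t F_u): upper limit = 2.4·22·20·430 / 1000 = 454.1 kN.
  Edge l_c = 45 − 24/2 = 33 → r_n = 340.6 kN; interior l_c = 75 − 24 = 51 → r_n = 454.1 kN.
  R_n,bearing = 1·340.6 + 2·454.1 = 1249 kN → 0.75 × 1249 = 937 kN.
Bolt shear governs: 318 kN.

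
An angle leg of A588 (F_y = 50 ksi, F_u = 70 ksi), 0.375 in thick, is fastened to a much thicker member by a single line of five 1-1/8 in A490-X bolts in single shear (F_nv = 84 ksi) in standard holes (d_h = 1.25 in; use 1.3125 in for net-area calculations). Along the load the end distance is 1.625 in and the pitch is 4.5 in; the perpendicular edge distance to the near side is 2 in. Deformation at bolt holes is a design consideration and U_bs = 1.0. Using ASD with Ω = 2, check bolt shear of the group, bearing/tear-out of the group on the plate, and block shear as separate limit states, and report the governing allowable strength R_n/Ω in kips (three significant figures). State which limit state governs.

Bolt shear: A_b = π·1.125²/4 = 0.994 in²; R_n = 84 × 0.994 × 5 × 1 = 417.5 kips → 417.5 / 2 = 209 kips.
Bearing: edge l_c = 1, r_n = 31.5 kips; interior l_c = 3.25, r_n = 70.88 kips; R_n = 31.5 + 4·70.88 = 315 kips → 158 kips.
Block shear: A_gv = 7.359, A_nv = 5.145, A_nt = 0.5039 in²; R_n = min(0.6F_uA_nv, 0.6F_yA_gv) + U_bs·F_u·A_nt = 251.3 kips → 126 kips.
Block shear governs: 126 kips.

126 kips (block shear governs)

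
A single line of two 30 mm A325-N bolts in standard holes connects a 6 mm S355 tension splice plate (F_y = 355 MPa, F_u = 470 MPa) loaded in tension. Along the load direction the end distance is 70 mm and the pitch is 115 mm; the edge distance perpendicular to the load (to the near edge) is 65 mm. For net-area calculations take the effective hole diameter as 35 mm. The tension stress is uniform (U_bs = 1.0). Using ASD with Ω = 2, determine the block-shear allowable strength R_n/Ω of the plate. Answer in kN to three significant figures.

Shear plane L_v = 70 + 1·115 = 185 mm; A_gv = 185 × 6 = 1110 mm².
A_nv = (185 − 1.5·35) × 6 = 795 mm².
A_nt = (65 − 0.5·35) × 6 = 285 mm².
0.6 F_u A_nv = 224.2 kN; 0.6 F_y A_gv = 236.4 kN → shear rupture governs the shear term.
R_n = 224.2 + 1.0 × 470 × 285 / 1000 = 358.1 kN.
Allowable strength R_n/Ω = 358.1 / 2 = 179 kN.

179 kN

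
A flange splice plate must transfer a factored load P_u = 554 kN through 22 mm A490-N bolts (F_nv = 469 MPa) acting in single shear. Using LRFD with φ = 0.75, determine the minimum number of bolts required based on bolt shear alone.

A_b = π·22²/4 = 380.1 mm².
Per-bolt design strength φR_n = 0.75 × 469 × 380.1 × 1 / 1000 = 133.7 kN.
n ≥ 554 / 133.7 = 4.143 → use 5 bolts.

5 bolts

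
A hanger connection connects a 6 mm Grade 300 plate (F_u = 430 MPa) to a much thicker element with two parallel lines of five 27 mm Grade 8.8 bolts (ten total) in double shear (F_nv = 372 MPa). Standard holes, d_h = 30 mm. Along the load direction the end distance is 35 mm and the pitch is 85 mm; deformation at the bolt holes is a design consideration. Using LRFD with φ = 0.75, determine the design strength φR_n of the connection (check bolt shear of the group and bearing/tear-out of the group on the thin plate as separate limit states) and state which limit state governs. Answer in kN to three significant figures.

1100 kN (bearing governs)

Bolt shear: A_b = π·27²/4 = 572.6 mm²; R_n = 372 × 572.6 × 10 × 2 / 1000 = 4260 kN → 0.75 × 4260 = 3190 kN.
Bearing (1.2 l_c t F_u ≤ 2.4 d t F_u): upper limit = 2.4·27·6·430 / 1000 = 167.2 kN.
  Edge l_c = 35 − 30/2 = 20 → r_n = 61.92 kN; interior l_c = 85 − 30 = 55 → r_n = 167.2 kN.
  R_n,bearing = 2·61.92 + 8·167.2 = 1461 kN → 0.75 × 1461 = 1100 kN.
Bearing governs: 1100 kN.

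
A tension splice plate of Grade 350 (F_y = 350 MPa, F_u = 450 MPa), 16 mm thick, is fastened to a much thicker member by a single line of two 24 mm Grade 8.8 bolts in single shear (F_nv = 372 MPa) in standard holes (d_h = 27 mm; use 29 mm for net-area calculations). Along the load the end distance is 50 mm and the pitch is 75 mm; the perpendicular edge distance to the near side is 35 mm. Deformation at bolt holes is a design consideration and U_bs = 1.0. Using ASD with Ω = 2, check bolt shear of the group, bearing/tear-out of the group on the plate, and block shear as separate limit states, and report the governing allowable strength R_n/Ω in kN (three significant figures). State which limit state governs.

Bolt shear: A_b = π·24²/4 = 452.4 mm²; R_n = 372 × 452.4 × 2 × 1 / 1000 = 336.6 kN → 336.6 / 2 = 168 kN.
Bearing: edge l_c = 36.5, r_n = 315.4 kN; interior l_c = 48, r_n = 414.7 kN; R_n = 315.4 + 1·414.7 = 730.1 kN → 365 kN.
Block shear: A_gv = 2000, A_nv = 1304, A_nt = 328 mm²; R_n = min(0.6F_uA_nv, 0.6F_yA_gv) + U_bs·F_u·A_nt = 499.7 kN → 250 kN.
Bolt shear governs: 168 kN.

168 kN (bolt shear governs)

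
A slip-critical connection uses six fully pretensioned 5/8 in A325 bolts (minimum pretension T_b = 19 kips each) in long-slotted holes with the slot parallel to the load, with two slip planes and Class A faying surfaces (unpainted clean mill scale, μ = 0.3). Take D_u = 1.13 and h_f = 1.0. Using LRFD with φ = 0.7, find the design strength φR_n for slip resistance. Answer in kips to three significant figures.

54.1 kips

R_n = μ · D_u · h_f · T_b · n_s · n_b = 0.3 × 1.13 × 1.0 × 19 × 2 × 6 = 77.29 kips.
Design strength φR_n = 0.7 × 77.29 = 54.1 kips.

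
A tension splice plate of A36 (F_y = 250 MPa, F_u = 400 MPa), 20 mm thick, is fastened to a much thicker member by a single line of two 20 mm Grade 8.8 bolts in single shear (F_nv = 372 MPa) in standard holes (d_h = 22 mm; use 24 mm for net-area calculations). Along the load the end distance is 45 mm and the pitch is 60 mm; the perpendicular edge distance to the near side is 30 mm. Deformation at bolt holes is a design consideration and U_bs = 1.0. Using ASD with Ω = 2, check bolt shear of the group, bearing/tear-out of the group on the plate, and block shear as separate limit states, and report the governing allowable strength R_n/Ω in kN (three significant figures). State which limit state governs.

Bolt shear: A_b = π·20²/4 = 314.2 mm²; R_n = 372 × 314.2 × 2 × 1 / 1000 = 233.7 kN → 233.7 / 2 = 117 kN.
Bearing: edge l_c = 34, r_n = 326.4 kN; interior l_c = 38, r_n = 364.8 kN; R_n = 326.4 + 1·364.8 = 691.2 kN → 346 kN.
Block shear: A_gv = 2100, A_nv = 1380, A_nt = 360 mm²; R_n = min(0.6F_uA_nv, 0.6F_yA_gv) + U_bs·F_u·A_nt = 459 kN → 230 kN.
Bolt shear governs: 117 kN.

117 kN (bolt shear governs)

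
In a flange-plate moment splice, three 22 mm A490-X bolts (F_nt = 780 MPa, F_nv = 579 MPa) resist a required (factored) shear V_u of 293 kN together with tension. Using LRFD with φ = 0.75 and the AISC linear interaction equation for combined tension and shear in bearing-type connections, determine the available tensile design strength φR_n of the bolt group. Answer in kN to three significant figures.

473 kN

A_b = π·22²/4 = 380.1 mm²; f_rv = 293 × 1000 / (3 × 380.1) = 256.9 MPa.
F'_nt = 1.3 F_nt − (F_nt / φF_nv) f_rv = 1.3·780 − (780/(0.75·579))·256.9 = 552.5 MPa, capped at F_nt → F'_nt = 552.5 MPa.
R_n = F'_nt · A_b · n = 552.5 × 380.1 × 3 / 1000 = 630.1 kN.
Design strength φR_n = 0.75 × 630.1 = 473 kN.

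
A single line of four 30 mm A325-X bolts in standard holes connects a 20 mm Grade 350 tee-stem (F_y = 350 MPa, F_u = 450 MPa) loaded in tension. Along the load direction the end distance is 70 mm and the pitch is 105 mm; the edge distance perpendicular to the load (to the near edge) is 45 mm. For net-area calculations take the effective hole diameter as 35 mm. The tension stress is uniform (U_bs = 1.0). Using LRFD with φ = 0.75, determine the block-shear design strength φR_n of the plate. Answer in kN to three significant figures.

Shear plane L_v = 70 + 3·105 = 385 mm; A_gv = 385 × 20 = 7700 mm².
A_nv = (385 − 3.5·35) × 20 = 5250 mm².
A_nt = (45 − 0.5·35) × 20 = 550 mm².
0.6 F_u A_nv = 1418 kN; 0.6 F_y A_gv = 1617 kN → shear rupture governs the shear term.
R_n = 1418 + 1.0 × 450 × 550 / 1000 = 1665 kN.
Design strength φR_n = 0.75 × 1665 = 1250 kN.

1250 kN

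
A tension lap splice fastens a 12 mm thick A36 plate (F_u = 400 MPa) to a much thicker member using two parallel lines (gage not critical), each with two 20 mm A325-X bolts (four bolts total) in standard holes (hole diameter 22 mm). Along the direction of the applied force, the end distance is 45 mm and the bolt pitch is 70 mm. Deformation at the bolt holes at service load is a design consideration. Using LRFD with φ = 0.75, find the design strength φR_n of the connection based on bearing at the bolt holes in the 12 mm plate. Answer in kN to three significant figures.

639 kN

Per bolt r_n = 1.2 l_c t F_u ≤ 2.4 d t F_u; upper limit = 2.4 × 20 × 12 × 400 / 1000 = 230.4 kN.
Edge bolt: l_c = 45 − 22/2 = 34 mm → 1.2 × 34 × 12 × 400 / 1000 = 195.8 → r_n = 195.8 kN.
Interior bolts: l_c = 70 − 22 = 48 mm → 1.2 × 48 × 12 × 400 / 1000 = 276.5 → r_n = 230.4 kN.
R_n = 2 × 195.8 + 2 × 230.4 = 852.5 kN.
Design strength φR_n = 0.75 × 852.5 = 639 kN.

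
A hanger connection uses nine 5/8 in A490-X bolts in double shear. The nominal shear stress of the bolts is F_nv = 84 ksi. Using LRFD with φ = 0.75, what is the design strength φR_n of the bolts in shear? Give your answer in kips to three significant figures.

A_b = π × 0.625² / 4 = 0.3068 in².
R_n = F_nv · A_b · n · n_s = 84 × 0.3068 × 9 × 2 = 463.9 kips.
Design strength φR_n = 0.75 × 463.9 = 348 kips.

348 kips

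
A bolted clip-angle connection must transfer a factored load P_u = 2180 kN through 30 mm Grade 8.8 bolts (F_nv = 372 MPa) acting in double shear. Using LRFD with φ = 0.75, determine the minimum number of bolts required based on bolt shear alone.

A_b = π·30²/4 = 706.9 mm².
Per-bolt design strength φR_n = 0.75 × 372 × 706.9 × 2 / 1000 = 394.4 kN.
n ≥ 2180 / 394.4 = 5.527 → use 6 bolts.

6 bolts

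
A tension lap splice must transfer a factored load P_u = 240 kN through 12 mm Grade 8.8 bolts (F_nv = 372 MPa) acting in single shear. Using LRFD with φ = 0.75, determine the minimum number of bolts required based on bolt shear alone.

8 bolts

A_b = π·12²/4 = 113.1 mm².
Per-bolt design strength φR_n = 0.75 × 372 × 113.1 × 1 / 1000 = 31.55 kN.
n ≥ 240 / 31.55 = 7.606 → use 8 bolts.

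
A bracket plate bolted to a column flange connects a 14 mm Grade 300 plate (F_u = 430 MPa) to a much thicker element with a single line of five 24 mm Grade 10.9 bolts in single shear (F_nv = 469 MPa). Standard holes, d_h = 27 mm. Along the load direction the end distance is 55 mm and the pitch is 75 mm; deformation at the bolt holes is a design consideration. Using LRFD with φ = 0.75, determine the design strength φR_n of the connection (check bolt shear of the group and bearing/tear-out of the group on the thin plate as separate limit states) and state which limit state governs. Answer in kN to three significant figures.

796 kN (bolt shear governs)

Bolt shear: A_b = π·24²/4 = 452.4 mm²; R_n = 469 × 452.4 × 5 × 1 / 1000 = 1061 kN → 0.75 × 1061 = 796 kN.
Bearing (1.2 l_c t F_u ≤ 2.4 d t F_u): upper limit = 2.4·24·14·430 / 1000 = 346.8 kN.
  Edge l_c = 55 − 27/2 = 41.5 → r_n = 299.8 kN; interior l_c = 75 − 27 = 48 → r_n = 346.8 kN.
  R_n,bearing = 1·299.8 + 4·346.8 = 1687 kN → 0.75 × 1687 = 1270 kN.
Bolt shear governs: 796 kN.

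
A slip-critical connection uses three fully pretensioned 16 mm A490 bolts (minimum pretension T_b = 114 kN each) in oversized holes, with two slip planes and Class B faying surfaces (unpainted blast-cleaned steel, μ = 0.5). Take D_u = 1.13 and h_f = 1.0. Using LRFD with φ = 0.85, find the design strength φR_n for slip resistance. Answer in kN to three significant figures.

R_n = μ · D_u · h_f · T_b · n_s · n_b = 0.5 × 1.13 × 1.0 × 114 × 2 × 3 = 386.5 kN.
Design strength φR_n = 0.85 × 386.5 = 328 kN.

328 kN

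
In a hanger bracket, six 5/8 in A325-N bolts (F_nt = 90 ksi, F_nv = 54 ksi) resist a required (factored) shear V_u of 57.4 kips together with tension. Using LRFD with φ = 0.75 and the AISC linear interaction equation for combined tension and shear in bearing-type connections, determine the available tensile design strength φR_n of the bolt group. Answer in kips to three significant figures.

65.9 kips

A_b = π·0.625²/4 = 0.3068 in²; f_rv = 57.4 / (6 × 0.3068) = 31.18 ksi.
F'_nt = 1.3 F_nt − (F_nt / φF_nv) f_rv = 1.3·90 − (90/(0.75·54))·31.18 = 47.71 ksi, capped at F_nt → F'_nt = 47.71 ksi.
R_n = F'_nt · A_b · n = 47.71 × 0.3068 × 6 = 87.82 kips.
Design strength φR_n = 0.75 × 87.82 = 65.9 kips.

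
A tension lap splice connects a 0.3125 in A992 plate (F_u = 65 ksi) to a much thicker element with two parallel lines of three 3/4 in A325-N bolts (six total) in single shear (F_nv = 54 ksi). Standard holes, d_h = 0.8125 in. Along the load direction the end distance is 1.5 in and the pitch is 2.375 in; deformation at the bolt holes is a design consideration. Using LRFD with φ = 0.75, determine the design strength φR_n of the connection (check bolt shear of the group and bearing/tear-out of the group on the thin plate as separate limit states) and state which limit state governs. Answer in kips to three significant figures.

107 kips (bolt shear governs)

Bolt shear: A_b = π·0.75²/4 = 0.4418 in²; R_n = 54 × 0.4418 × 6 × 1 = 143.1 kips → 0.75 × 143.1 = 107 kips.
Bearing (1.2 l_c t F_u ≤ 2.4 d t F_u): upper limit = 2.4·0.75·0.3125·65 = 36.56 kips.
  Edge l_c = 1.5 − 0.8125/2 = 1.094 → r_n = 26.66 kips; interior l_c = 2.375 − 0.8125 = 1.562 → r_n = 36.56 kips.
  R_n,bearing = 2·26.66 + 4·36.56 = 199.6 kips → 0.75 × 199.6 = 150 kips.
Bolt shear governs: 107 kips.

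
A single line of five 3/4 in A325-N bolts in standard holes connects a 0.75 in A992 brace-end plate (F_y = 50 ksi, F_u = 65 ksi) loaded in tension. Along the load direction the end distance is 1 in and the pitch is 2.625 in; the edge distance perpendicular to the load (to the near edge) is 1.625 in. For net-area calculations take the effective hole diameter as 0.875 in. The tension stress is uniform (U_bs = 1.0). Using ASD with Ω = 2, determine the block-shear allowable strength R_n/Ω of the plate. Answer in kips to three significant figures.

Shear plane L_v = 1 + 4·2.625 = 11.5 in; A_gv = 11.5 × 0.75 = 8.625 in².
A_nv = (11.5 − 4.5·0.875) × 0.75 = 5.672 in².
A_nt = (1.625 − 0.5·0.875) × 0.75 = 0.8906 in².
0.6 F_u A_nv = 221.2 kips; 0.6 F_y A_gv = 258.8 kips → shear rupture governs the shear term.
R_n = 221.2 + 1.0 × 65 × 0.8906 = 279.1 kips.
Allowable strength R_n/Ω = 279.1 / 2 = 140 kips.

140 kips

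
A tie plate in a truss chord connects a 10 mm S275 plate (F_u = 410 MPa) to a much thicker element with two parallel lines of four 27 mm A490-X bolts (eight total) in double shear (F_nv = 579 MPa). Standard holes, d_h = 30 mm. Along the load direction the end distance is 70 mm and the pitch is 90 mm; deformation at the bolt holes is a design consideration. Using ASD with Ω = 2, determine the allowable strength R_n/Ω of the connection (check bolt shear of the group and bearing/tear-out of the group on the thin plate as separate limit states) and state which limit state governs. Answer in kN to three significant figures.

Bolt shear: A_b = π·27²/4 = 572.6 mm²; R_n = 579 × 572.6 × 8 × 2 / 1000 = 5304 kN → 5304 / 2 = 2650 kN.
Bearing (1.2 l_c t F_u ≤ 2.4 d t F_u): upper limit = 2.4·27·10·410 / 1000 = 265.7 kN.
  Edge l_c = 70 − 30/2 = 55 → r_n = 265.7 kN; interior l_c = 90 − 30 = 60 → r_n = 265.7 kN.
  R_n,bearing = 2·265.7 + 6·265.7 = 2125 kN → 2125 / 2 = 1060 kN.
Bearing governs: 1060 kN.

1060 kN (bearing governs)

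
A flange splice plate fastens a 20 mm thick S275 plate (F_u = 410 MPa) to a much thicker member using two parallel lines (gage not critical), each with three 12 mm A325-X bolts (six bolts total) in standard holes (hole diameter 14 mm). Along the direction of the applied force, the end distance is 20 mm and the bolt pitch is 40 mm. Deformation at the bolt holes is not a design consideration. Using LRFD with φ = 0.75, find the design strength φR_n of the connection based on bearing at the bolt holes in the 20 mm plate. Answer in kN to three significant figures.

1130 kN

Per bolt r_n = 1.5 l_c t F_u ≤ 3.0 d t F_u; upper limit = 3.0 × 12 × 20 × 410 / 1000 = 295.2 kN.
Edge bolt: l_c = 20 − 14/2 = 13 mm → 1.5 × 13 × 20 × 410 / 1000 = 159.9 → r_n = 159.9 kN.
Interior bolts: l_c = 40 − 14 = 26 mm → 1.5 × 26 × 20 × 410 / 1000 = 319.8 → r_n = 295.2 kN.
R_n = 2 × 159.9 + 4 × 295.2 = 1501 kN.
Design strength φR_n = 0.75 × 1501 = 1130 kN.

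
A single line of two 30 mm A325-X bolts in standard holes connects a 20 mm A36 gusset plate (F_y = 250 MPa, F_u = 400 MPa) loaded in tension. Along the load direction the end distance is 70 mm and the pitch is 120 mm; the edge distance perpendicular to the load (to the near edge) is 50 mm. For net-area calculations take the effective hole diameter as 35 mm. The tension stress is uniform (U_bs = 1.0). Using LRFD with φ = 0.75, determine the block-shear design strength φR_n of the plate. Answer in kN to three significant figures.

622 kN

Shear plane L_v = 70 + 1·120 = 190 mm; A_gv = 190 × 20 = 3800 mm².
A_nv = (190 − 1.5·35) × 20 = 2750 mm².
A_nt = (50 − 0.5·35) × 20 = 650 mm².
0.6 F_u A_nv = 660 kN; 0.6 F_y A_gv = 570 kN → shear yielding governs the shear term.
R_n = 570 + 1.0 × 400 × 650 / 1000 = 830 kN.
Design strength φR_n = 0.75 × 830 = 622 kN.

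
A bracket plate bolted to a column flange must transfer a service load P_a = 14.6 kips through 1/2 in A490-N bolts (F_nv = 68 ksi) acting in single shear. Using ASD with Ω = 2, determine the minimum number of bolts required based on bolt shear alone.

3 bolts

A_b = π·0.5²/4 = 0.1963 in².
Per-bolt allowable strength R_n/Ω = 68 × 0.1963 × 1 / 2 = 6.676 kips.
n ≥ 14.6 / 6.676 = 2.187 → use 3 bolts.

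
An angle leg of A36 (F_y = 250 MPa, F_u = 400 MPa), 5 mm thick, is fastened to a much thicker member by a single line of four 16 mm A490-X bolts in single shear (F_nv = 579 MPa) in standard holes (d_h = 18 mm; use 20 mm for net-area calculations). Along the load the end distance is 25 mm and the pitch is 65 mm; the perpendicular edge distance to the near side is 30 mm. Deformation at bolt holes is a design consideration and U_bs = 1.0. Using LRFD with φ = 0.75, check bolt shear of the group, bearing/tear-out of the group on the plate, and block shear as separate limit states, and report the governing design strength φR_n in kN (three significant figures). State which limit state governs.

Bolt shear: A_b = π·16²/4 = 201.1 mm²; R_n = 579 × 201.1 × 4 × 1 / 1000 = 465.7 kN → 0.75 × 465.7 = 349 kN.
Bearing: edge l_c = 16, r_n = 38.4 kN; interior l_c = 47, r_n = 76.8 kN; R_n = 38.4 + 3·76.8 = 268.8 kN → 202 kN.
Block shear: A_gv = 1100, A_nv = 750, A_nt = 100 mm²; R_n = min(0.6F_uA_nv, 0.6F_yA_gv) + U_bs·F_u·A_nt = 205 kN → 154 kN.
Block shear governs: 154 kN.

154 kN (block shear governs)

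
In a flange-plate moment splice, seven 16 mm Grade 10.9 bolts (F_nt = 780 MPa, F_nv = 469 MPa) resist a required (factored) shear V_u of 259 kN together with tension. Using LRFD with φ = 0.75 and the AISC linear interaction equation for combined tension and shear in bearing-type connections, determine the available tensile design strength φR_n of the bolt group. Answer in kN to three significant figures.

640 kN

A_b = π·16²/4 = 201.1 mm²; f_rv = 259 × 1000 / (7 × 201.1) = 184 MPa.
F'_nt = 1.3 F_nt − (F_nt / φF_nv) f_rv = 1.3·780 − (780/(0.75·469))·184 = 605.9 MPa, capped at F_nt → F'_nt = 605.9 MPa.
R_n = F'_nt · A_b · n = 605.9 × 201.1 × 7 / 1000 = 852.8 kN.
Design strength φR_n = 0.75 × 852.8 = 640 kN.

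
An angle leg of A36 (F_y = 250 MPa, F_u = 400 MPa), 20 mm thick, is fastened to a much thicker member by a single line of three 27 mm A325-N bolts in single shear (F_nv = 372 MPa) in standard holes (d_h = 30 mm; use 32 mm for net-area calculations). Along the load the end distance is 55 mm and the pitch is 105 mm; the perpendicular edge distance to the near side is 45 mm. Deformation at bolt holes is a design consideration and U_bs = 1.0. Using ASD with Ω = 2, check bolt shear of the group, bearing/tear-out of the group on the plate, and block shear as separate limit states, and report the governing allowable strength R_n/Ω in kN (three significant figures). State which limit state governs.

319 kN (bolt shear governs)

Bolt shear: A_b = π·27²/4 = 572.6 mm²; R_n = 372 × 572.6 × 3 × 1 / 1000 = 639 kN → 639 / 2 = 319 kN.
Bearing: edge l_c = 40, r_n = 384 kN; interior l_c = 75, r_n = 518.4 kN; R_n = 384 + 2·518.4 = 1421 kN → 710 kN.
Block shear: A_gv = 5300, A_nv = 3700, A_nt = 580 mm²; R_n = min(0.6F_uA_nv, 0.6F_yA_gv) + U_bs·F_u·A_nt = 1027 kN → 514 kN.
Bolt shear governs: 319 kN.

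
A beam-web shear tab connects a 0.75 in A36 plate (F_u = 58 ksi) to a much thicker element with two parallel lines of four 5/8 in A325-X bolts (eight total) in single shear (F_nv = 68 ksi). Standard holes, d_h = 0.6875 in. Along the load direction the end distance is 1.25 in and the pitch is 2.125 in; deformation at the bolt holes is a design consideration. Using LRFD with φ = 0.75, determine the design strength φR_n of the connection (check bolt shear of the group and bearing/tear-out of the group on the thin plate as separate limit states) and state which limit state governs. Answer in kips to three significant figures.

125 kips (bolt shear governs)

Bolt shear: A_b = π·0.625²/4 = 0.3068 in²; R_n = 68 × 0.3068 × 8 × 1 = 166.9 kips → 0.75 × 166.9 = 125 kips.
Bearing (1.2 l_c t F_u ≤ 2.4 d t F_u): upper limit = 2.4·0.625·0.75·58 = 65.25 kips.
  Edge l_c = 1.25 − 0.6875/2 = 0.9062 → r_n = 47.31 kips; interior l_c = 2.125 − 0.6875 = 1.438 → r_n = 65.25 kips.
  R_n,bearing = 2·47.31 + 6·65.25 = 486.1 kips → 0.75 × 486.1 = 365 kips.
Bolt shear governs: 125 kips.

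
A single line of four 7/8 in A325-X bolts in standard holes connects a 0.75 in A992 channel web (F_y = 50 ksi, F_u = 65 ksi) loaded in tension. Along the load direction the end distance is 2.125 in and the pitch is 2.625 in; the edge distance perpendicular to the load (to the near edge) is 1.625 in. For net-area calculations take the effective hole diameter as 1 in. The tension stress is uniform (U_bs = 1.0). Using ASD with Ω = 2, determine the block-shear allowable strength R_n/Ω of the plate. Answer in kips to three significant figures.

122 kips

Shear plane L_v = 2.125 + 3·2.625 = 10 in; A_gv = 10 × 0.75 = 7.5 in².
A_nv = (10 − 3.5·1) × 0.75 = 4.875 in².
A_nt = (1.625 − 0.5·1) × 0.75 = 0.8438 in².
0.6 F_u A_nv = 190.1 kips; 0.6 F_y A_gv = 225 kips → shear rupture governs the shear term.
R_n = 190.1 + 1.0 × 65 × 0.8438 = 245 kips.
Allowable strength R_n/Ω = 245 / 2 = 122 kips.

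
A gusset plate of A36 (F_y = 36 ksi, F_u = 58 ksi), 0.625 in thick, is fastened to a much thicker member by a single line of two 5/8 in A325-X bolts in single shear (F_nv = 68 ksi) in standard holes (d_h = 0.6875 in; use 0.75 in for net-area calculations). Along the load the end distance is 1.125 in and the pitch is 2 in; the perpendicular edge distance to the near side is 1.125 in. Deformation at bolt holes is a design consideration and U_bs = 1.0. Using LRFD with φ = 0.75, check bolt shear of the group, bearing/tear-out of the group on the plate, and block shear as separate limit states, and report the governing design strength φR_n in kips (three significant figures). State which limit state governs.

31.3 kips (bolt shear governs)

Bolt shear: A_b = π·0.625²/4 = 0.3068 in²; R_n = 68 × 0.3068 × 2 × 1 = 41.72 kips → 0.75 × 41.72 = 31.3 kips.
Bearing: edge l_c = 0.7812, r_n = 33.98 kips; interior l_c = 1.312, r_n = 54.38 kips; R_n = 33.98 + 1·54.38 = 88.36 kips → 66.3 kips.
Block shear: A_gv = 1.953, A_nv = 1.25, A_nt = 0.4688 in²; R_n = min(0.6F_uA_nv, 0.6F_yA_gv) + U_bs·F_u·A_nt = 69.38 kips → 52 kips.
Bolt shear governs: 31.3 kips.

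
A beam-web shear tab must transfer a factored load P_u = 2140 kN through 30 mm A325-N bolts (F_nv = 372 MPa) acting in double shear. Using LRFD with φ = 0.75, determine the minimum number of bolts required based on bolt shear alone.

6 bolts

A_b = π·30²/4 = 706.9 mm².
Per-bolt design strength φR_n = 0.75 × 372 × 706.9 × 2 / 1000 = 394.4 kN.
n ≥ 2140 / 394.4 = 5.426 → use 6 bolts.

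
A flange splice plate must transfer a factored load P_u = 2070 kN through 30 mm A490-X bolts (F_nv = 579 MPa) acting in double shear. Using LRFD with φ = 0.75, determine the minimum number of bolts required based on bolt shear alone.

4 bolts

A_b = π·30²/4 = 706.9 mm².
Per-bolt design strength φR_n = 0.75 × 579 × 706.9 × 2 / 1000 = 613.9 kN.
n ≥ 2070 / 613.9 = 3.372 → use 4 bolts.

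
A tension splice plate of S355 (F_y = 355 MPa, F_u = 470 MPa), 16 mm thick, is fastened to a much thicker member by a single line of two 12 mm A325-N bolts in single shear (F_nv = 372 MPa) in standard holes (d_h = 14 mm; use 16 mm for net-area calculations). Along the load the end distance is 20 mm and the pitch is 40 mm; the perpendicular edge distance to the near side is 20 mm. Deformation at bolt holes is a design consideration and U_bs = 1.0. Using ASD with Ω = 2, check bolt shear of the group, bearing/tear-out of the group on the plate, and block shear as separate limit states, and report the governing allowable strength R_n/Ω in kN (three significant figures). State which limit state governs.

Bolt shear: A_b = π·12²/4 = 113.1 mm²; R_n = 372 × 113.1 × 2 × 1 / 1000 = 84.14 kN → 84.14 / 2 = 42.1 kN.
Bearing: edge l_c = 13, r_n = 117.3 kN; interior l_c = 26, r_n = 216.6 kN; R_n = 117.3 + 1·216.6 = 333.9 kN → 167 kN.
Block shear: A_gv = 960, A_nv = 576, A_nt = 192 mm²; R_n = min(0.6F_uA_nv, 0.6F_yA_gv) + U_bs·F_u·A_nt = 252.7 kN → 126 kN.
Bolt shear governs: 42.1 kN.

42.1 kN (bolt shear governs)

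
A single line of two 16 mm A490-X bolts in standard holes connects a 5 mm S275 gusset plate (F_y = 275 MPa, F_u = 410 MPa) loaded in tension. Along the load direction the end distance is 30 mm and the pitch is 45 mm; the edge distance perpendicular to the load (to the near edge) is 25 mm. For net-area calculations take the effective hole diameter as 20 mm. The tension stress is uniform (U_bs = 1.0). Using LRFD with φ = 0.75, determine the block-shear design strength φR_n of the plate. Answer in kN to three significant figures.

Shear plane L_v = 30 + 1·45 = 75 mm; A_gv = 75 × 5 = 375 mm².
A_nv = (75 − 1.5·20) × 5 = 225 mm².
A_nt = (25 − 0.5·20) × 5 = 75 mm².
0.6 F_u A_nv = 55.35 kN; 0.6 F_y A_gv = 61.88 kN → shear rupture governs the shear term.
R_n = 55.35 + 1.0 × 410 × 75 / 1000 = 86.1 kN.
Design strength φR_n = 0.75 × 86.1 = 64.6 kN.

64.6 kN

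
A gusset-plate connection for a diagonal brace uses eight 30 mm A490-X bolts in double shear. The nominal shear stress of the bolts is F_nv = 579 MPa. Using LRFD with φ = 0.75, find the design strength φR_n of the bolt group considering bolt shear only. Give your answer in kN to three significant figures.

4910 kN

A_b = π × 30² / 4 = 706.9 mm².
R_n = F_nv · A_b · n · n_s = 579 × 706.9 × 8 × 2 / 1000 = 6548 kN.
Design strength φR_n = 0.75 × 6548 = 4910 kN.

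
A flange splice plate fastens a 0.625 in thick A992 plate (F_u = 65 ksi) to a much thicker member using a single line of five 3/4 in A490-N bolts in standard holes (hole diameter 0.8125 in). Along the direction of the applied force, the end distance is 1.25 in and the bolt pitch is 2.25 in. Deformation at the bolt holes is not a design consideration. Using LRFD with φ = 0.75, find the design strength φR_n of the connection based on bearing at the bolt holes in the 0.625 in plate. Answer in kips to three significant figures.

Per bolt r_n = 1.5 l_c t F_u ≤ 3.0 d t F_u; upper limit = 3.0 × 0.75 × 0.625 × 65 = 91.41 kips.
Edge bolt: l_c = 1.25 − 0.8125/2 = 0.8438 in → 1.5 × 0.8438 × 0.625 × 65 = 51.42 → r_n = 51.42 kips.
Interior bolts: l_c = 2.25 − 0.8125 = 1.438 in → 1.5 × 1.438 × 0.625 × 65 = 87.6 → r_n = 87.6 kips.
R_n = 1 × 51.42 + 4 × 87.6 = 401.8 kips.
Design strength φR_n = 0.75 × 401.8 = 301 kips.

301 kips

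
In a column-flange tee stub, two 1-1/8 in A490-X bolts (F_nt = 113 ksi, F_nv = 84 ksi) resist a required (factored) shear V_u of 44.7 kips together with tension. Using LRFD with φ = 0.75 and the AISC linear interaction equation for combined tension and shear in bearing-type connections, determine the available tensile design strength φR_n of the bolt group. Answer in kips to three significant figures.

A_b = π·1.125²/4 = 0.994 in²; f_rv = 44.7 / (2 × 0.994) = 22.48 ksi.
F'_nt = 1.3 F_nt − (F_nt / φF_nv) f_rv = 1.3·113 − (113/(0.75·84))·22.48 = 106.6 ksi, capped at F_nt → F'_nt = 106.6 ksi.
R_n = F'_nt · A_b · n = 106.6 × 0.994 × 2 = 211.9 kips.
Design strength φR_n = 0.75 × 211.9 = 159 kips.

159 kips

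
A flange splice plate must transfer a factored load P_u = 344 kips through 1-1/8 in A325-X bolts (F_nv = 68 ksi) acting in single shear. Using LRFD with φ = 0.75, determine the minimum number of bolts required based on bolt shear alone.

A_b = π·1.125²/4 = 0.994 in².
Per-bolt design strength φR_n = 0.75 × 68 × 0.994 × 1 = 50.69 kips.
n ≥ 344 / 50.69 = 6.786 → use 7 bolts.

7 bolts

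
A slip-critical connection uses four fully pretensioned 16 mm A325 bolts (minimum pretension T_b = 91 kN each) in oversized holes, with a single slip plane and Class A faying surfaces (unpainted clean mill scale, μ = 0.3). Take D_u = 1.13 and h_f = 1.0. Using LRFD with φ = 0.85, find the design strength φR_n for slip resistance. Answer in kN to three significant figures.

105 kN

R_n = μ · D_u · h_f · T_b · n_s · n_b = 0.3 × 1.13 × 1.0 × 91 × 1 × 4 = 123.4 kN.
Design strength φR_n = 0.85 × 123.4 = 105 kN.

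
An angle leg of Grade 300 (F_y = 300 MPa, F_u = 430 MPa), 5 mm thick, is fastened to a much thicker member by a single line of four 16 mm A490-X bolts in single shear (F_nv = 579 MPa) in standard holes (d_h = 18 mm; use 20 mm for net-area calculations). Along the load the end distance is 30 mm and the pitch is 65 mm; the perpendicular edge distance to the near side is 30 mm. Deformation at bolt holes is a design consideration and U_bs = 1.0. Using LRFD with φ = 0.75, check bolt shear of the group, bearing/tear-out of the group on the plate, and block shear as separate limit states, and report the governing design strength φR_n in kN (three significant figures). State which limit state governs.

Bolt shear: A_b = π·16²/4 = 201.1 mm²; R_n = 579 × 201.1 × 4 × 1 / 1000 = 465.7 kN → 0.75 × 465.7 = 349 kN.
Bearing: edge l_c = 21, r_n = 54.18 kN; interior l_c = 47, r_n = 82.56 kN; R_n = 54.18 + 3·82.56 = 301.9 kN → 226 kN.
Block shear: A_gv = 1125, A_nv = 775, A_nt = 100 mm²; R_n = min(0.6F_uA_nv, 0.6F_yA_gv) + U_bs·F_u·A_nt = 243 kN → 182 kN.
Block shear governs: 182 kN.

182 kN (block shear governs)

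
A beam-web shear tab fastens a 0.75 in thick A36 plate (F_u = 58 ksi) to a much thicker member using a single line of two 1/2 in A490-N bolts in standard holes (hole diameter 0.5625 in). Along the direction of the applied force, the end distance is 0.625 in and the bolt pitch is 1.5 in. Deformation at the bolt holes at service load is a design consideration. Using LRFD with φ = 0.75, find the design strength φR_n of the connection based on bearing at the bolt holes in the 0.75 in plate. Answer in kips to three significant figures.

50.2 kips

Per bolt r_n = 1.2 l_c t F_u ≤ 2.4 d t F_u; upper limit = 2.4 × 0.5 × 0.75 × 58 = 52.2 kips.
Edge bolt: l_c = 0.625 − 0.5625/2 = 0.3438 in → 1.2 × 0.3438 × 0.75 × 58 = 17.94 → r_n = 17.94 kips.
Interior bolts: l_c = 1.5 − 0.5625 = 0.9375 in → 1.2 × 0.9375 × 0.75 × 58 = 48.94 → r_n = 48.94 kips.
R_n = 1 × 17.94 + 1 × 48.94 = 66.88 kips.
Design strength φR_n = 0.75 × 66.88 = 50.2 kips.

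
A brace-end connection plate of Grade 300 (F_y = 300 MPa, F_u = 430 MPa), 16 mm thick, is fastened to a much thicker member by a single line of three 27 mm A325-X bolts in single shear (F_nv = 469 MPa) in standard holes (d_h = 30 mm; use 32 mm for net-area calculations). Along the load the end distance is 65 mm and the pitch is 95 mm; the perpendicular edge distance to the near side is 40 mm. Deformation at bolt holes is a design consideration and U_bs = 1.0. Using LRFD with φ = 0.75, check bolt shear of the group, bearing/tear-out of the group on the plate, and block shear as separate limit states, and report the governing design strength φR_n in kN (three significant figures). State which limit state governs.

Bolt shear: A_b = π·27²/4 = 572.6 mm²; R_n = 469 × 572.6 × 3 × 1 / 1000 = 805.6 kN → 0.75 × 805.6 = 604 kN.
Bearing: edge l_c = 50, r_n = 412.8 kN; interior l_c = 65, r_n = 445.8 kN; R_n = 412.8 + 2·445.8 = 1304 kN → 978 kN.
Block shear: A_gv = 4080, A_nv = 2800, A_nt = 384 mm²; R_n = min(0.6F_uA_nv, 0.6F_yA_gv) + U_bs·F_u·A_nt = 887.5 kN → 666 kN.
Bolt shear governs: 604 kN.

604 kN (bolt shear governs)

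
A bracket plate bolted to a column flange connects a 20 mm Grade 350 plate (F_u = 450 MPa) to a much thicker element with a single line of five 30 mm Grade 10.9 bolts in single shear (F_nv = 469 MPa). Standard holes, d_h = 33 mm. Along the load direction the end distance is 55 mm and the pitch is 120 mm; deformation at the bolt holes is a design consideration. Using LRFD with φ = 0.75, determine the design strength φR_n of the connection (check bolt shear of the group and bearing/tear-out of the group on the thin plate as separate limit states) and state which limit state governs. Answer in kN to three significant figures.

Bolt shear: A_b = π·30²/4 = 706.9 mm²; R_n = 469 × 706.9 × 5 × 1 / 1000 = 1658 kN → 0.75 × 1658 = 1240 kN.
Bearing (1.2 l_c t F_u ≤ 2.4 d t F_u): upper limit = 2.4·30·20·450 / 1000 = 648 kN.
  Edge l_c = 55 − 33/2 = 38.5 → r_n = 415.8 kN; interior l_c = 120 − 33 = 87 → r_n = 648 kN.
  R_n,bearing = 1·415.8 + 4·648 = 3008 kN → 0.75 × 3008 = 2260 kN.
Bolt shear governs: 1240 kN.

1240 kN (bolt shear governs)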